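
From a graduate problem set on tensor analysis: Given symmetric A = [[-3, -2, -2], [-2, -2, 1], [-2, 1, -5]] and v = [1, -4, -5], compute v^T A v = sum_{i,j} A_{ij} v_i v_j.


First compute Av:
(Av)_1 = -3*1 + -2*-4 + -2*-5 = 15
(Av)_2 = -2*1 + -2*-4 + 1*-5 = 1
(Av)_3 = -2*1 + 1*-4 + -5*-5 = 19
Av = [15, 1, 19]
Then v^T (Av) = 1*15 + -4*1 + -5*19
= 15 + -4 + -95 = -84

-84


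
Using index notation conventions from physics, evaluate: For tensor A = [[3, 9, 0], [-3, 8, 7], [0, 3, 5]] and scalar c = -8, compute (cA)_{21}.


Scalar multiplication: (cA)_{ij} = c * A_{ij}.
c = -8
A_{21} = -3
(cA)_{21} = -8 * -3 = 24

24


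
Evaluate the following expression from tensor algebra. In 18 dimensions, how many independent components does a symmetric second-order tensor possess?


A symmetric rank-2 tensor in d dimensions has d(d+1)/2 independent components.
d = 18
d(d+1)/2 = 18 * 19 / 2 = 342 / 2 = 171

171


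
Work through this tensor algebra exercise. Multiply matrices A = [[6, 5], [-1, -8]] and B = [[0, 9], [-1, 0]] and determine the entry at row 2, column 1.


(AB)_{ij} = sum_k A_{ik} B_{kj}.
For i=2, j=1:
A_{21} * B_{11} = -1 * 0 = 0
A_{22} * B_{21} = -8 * -1 = 8
Sum = 0 + 8 = 8

8


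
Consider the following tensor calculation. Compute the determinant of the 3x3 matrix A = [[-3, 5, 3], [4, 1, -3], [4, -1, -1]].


Expanding along the first row, det(A) = a11*M_11 - a12*M_12 + a13*M_13, where M_1j is the (1,j) minor.
Minor M_11 = 1*-1 - -3*-1 = -4
Minor M_12 = 4*-1 - -3*4 = 8
Minor M_13 = 4*-1 - 1*4 = -8
det = -3*(-4) - 5*(8) + 3*(-8)
    = 12 - 40 + -24
    = -52

-52


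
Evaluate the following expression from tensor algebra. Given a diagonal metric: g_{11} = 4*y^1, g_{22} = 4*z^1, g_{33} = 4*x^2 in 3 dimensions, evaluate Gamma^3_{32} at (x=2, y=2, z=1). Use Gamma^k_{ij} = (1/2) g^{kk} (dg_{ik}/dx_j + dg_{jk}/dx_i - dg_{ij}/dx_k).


For a diagonal metric, Gamma^k_{ij} = (1/2) g^{kk} (dg_{ik}/dx_j + dg_{jk}/dx_i - dg_{ij}/dx_k).
The metric is diagonal, so g_{ab} = 0 for a != b.
At the given point: g_{11} = 8, g_{22} = 4, g_{33} = 16
g^{33} = 1/16
dg_{33}/dx_2 = dg_{33}/dx_2 = 0
dg_{23}/dx_3 = 0 (off-diagonal)
dg_{32}/dx_3 = 0 (off-diagonal)
Numerator = 0 + 0 - 0 = 0
Gamma^3_{32} = 0 / (2 * 16) = 0

0


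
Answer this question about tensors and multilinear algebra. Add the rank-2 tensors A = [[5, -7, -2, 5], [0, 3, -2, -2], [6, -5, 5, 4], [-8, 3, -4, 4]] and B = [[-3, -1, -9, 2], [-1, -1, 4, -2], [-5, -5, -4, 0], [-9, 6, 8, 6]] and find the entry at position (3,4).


Tensor addition is component-wise: (A + B)_{ij} = A_{ij} + B_{ij}.
A_{34} = 4
B_{34} = 0
(A + B)_{34} = 4 + 0 = 4

4


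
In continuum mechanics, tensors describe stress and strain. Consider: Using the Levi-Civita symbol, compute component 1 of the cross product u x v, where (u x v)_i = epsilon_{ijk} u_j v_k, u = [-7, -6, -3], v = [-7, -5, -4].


(u x v)_1 = sum_{j,k} epsilon_{1jk} u_j v_k. Only permutations of (1,2,3) contribute; the two non-zero terms are:
eps_{123} u_2 v_3 = 1 * -6 * -4 = 24
eps_{132} u_3 v_2 = -1 * -3 * -5 = -15
(u x v)_1 = 9

9


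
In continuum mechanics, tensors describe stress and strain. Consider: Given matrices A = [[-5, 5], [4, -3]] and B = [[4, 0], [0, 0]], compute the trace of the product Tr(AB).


Tr(AB) = sum_i (AB)_{ii} where (AB)_{ii} = sum_k A_{ik} B_{ki}.
(AB)_{11} = -5*4 + 5*0 = -20
(AB)_{22} = 4*0 + -3*0 = 0
Tr(AB) = -20 + 0 = -20

-20


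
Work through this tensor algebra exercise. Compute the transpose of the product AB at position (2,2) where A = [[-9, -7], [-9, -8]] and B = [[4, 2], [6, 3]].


(AB)^T_{ij} = (AB)_{ji} = sum_k A_{jk} B_{ki}.
For i=2, j=2 we need (AB)_{22}:
A_{21} * B_{12} = -9 * 2 = -18
A_{22} * B_{22} = -8 * 3 = -24
Sum = -18 + -24 = -42

-42


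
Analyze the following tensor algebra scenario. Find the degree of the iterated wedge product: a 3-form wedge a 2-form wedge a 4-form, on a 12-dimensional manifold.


The degree of a wedge product is the sum of the degrees of the individual forms.
Degrees: 3, 2, 4
Total degree = 3 + 2 + 4 = 9

9


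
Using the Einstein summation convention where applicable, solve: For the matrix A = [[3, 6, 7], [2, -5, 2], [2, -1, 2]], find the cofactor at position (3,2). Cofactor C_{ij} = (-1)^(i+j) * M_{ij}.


To find cofactor C_{32}, delete row 3 and column 2.
The resulting 2x2 submatrix is: [[3, 7], [2, 2]]
Minor M_{32} = 3*2 - 7*2
  = 6 - 14 = -8
Sign = (-1)^(3+2) = (-1)^5 = -1
Cofactor C_{32} = -1 * -8 = 8

8


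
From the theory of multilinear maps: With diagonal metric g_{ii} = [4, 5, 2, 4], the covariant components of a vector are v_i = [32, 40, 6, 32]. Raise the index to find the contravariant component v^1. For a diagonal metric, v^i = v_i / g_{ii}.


To raise an index with a diagonal metric: v^i = v_i / g_{ii}.
For index 1: v_1 = 32, g_{11} = 4
v^1 = 32 / 4 = 8

8


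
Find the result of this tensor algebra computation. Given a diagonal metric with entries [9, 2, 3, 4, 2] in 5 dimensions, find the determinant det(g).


For a diagonal metric, the determinant is the product of diagonal entries.
Diagonal entries: 9, 2, 3, 4, 2
det(g) = 9 * 2 * 3 * 4 * 2 = 432

432


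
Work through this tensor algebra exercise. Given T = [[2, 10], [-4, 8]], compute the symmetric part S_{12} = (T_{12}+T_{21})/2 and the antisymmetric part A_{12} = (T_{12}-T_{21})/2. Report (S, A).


T_{12} = 10
T_{21} = -4
S_{12} = (10 + -4)/2 = 6/2 = 3
A_{12} = (10 - -4)/2 = 14/2 = 7
Check: S + A = 3 + 7 = 10 = T_{12}.

(3, 7)


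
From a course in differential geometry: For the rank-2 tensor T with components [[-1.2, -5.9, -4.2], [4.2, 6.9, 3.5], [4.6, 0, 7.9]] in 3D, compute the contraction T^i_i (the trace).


The contraction (trace) of a rank-2 tensor is the sum of its diagonal elements.
Diagonal entries: A[1,1] = -1.2, A[2,2] = 6.9, A[3,3] = 7.9
Tr(A) = -1.2 + 6.9 + 7.9 = 13.6

13.6


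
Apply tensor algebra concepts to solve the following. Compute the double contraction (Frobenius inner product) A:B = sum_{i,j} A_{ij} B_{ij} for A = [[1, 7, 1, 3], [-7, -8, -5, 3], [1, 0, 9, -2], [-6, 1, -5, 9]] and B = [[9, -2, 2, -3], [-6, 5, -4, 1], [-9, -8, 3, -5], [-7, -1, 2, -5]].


A:B = sum over all i,j of A_{ij} * B_{ij}.
Row 1: 1*9=9, 7*-2=-14, 1*2=2, 3*-3=-9 => row sum = -12
Row 2: -7*-6=42, -8*5=-40, -5*-4=20, 3*1=3 => row sum = 25
Row 3: 1*-9=-9, 0*-8=0, 9*3=27, -2*-5=10 => row sum = 28
Row 4: -6*-7=42, 1*-1=-1, -5*2=-10, 9*-5=-45 => row sum = -14
Total = -12 + 25 + 28 + -14 = 27

27


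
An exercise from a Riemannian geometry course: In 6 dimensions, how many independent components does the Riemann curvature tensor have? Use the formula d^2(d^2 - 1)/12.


The Riemann tensor in d dimensions has d^2(d^2 - 1)/12 independent components.
d = 6, so d^2 = 36
d^2 - 1 = 35
d^2(d^2 - 1) = 36 * 35 = 1260
Divide by 12: 1260 / 12 = 105

105


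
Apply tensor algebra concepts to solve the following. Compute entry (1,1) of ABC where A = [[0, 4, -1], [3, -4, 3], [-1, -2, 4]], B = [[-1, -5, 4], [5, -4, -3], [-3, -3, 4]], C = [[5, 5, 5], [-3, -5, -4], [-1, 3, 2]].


(ABC)_{11} = sum_m (AB)_{1m} C_{m1}. First compute row 1 of AB.
(AB)_{11} = 0*-1 + 4*5 + -1*-3 = 23
(AB)_{12} = 0*-5 + 4*-4 + -1*-3 = -13
(AB)_{13} = 0*4 + 4*-3 + -1*4 = -16
Now contract with column 1 of C:
(AB)_{11} * C_{11} = 23 * 5 = 115
(AB)_{12} * C_{21} = -13 * -3 = 39
(AB)_{13} * C_{31} = -16 * -1 = 16
(ABC)_{11} = 115 + 39 + 16 = 170

170


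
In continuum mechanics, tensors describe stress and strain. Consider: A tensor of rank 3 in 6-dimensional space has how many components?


The number of components of a rank-r tensor in d dimensions is d^r.
Here d = 6 and r = 3.
6^3 = 216

216


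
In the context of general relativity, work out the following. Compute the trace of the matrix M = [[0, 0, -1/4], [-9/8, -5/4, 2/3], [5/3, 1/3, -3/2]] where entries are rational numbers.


The trace is the sum of diagonal entries.
Diagonal: M[1,1] = 0, M[2,2] = -5/4, M[3,3] = -3/2
Tr(M) = 0 + -5/4 + -3/2
Computing step by step:
After adding M[1,1]: 0
After adding M[2,2]: -5/4
After adding M[3,3]: -11/4
Tr(M) = -11/4

-11/4


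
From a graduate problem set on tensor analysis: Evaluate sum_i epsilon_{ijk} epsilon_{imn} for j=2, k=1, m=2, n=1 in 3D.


Using the identity: epsilon_{ijk} epsilon_{imn} = delta_{jm} delta_{kn} - delta_{jn} delta_{km}.
delta_{22} = 1
delta_{11} = 1
delta_{21} = 0
delta_{12} = 0
Result = 1 * 1 - 0 * 0 = 1 - 0 = 1

1


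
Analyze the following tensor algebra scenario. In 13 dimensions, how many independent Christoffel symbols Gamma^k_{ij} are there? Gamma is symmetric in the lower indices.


Christoffel symbols Gamma^k_{ij} are symmetric in i,j, so there are d * d(d+1)/2 independent symbols.
d = 13
d(d+1)/2 = 13 * 14 / 2 = 91
Total = 13 * 91 = 1183

1183


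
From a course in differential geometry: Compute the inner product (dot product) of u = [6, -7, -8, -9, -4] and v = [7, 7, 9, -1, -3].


The inner product u . v = sum of u_i * v_i.
Term-by-term: 6 * 7, -7 * 7, -8 * 9, -9 * -1, -4 * -3
Products: 42, -49, -72, 9, 12
Sum = 42 + -49 + -72 + 9 + 12 = -58

-58


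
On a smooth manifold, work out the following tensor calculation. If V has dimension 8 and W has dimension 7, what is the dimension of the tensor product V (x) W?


The dimension of a tensor product is the product of dimensions.
dim(V) = 8, dim(W) = 7
dim(V (x) W) = 8 * 7 = 56

56


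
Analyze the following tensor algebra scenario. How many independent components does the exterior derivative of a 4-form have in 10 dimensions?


The exterior derivative of a p-form is a (p+1)-form.
Its number of independent components is C(n, p+1).
n = 10, p+1 = 5
C(10, 5) = 252

252


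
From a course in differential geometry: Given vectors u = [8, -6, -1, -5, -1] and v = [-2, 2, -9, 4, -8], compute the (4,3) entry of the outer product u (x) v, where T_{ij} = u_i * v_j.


The outer product entry T_{ij} = u_i * v_j.
We need i=4, j=3.
u_4 = -5, v_3 = -9
T_{4,3} = -5 * -9 = 45

45


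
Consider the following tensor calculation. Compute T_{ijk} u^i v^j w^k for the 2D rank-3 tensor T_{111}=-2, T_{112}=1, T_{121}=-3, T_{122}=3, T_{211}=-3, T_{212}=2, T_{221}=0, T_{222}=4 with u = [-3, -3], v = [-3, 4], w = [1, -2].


S = sum over i,j,k of T_{ijk} u_i v_j w_k. Expanding all 8 terms:
T_{111}*u_1*v_1*w_1 = -2*-3*-3*1 = -18  (running total: -18)
T_{112}*u_1*v_1*w_2 = 1*-3*-3*-2 = -18  (running total: -36)
T_{121}*u_1*v_2*w_1 = -3*-3*4*1 = 36  (running total: 0)
T_{122}*u_1*v_2*w_2 = 3*-3*4*-2 = 72  (running total: 72)
T_{211}*u_2*v_1*w_1 = -3*-3*-3*1 = -27  (running total: 45)
T_{212}*u_2*v_1*w_2 = 2*-3*-3*-2 = -36  (running total: 9)
T_{221}*u_2*v_2*w_1 = 0*-3*4*1 = 0  (running total: 9)
T_{222}*u_2*v_2*w_2 = 4*-3*4*-2 = 96  (running total: 105)
S = 105

105


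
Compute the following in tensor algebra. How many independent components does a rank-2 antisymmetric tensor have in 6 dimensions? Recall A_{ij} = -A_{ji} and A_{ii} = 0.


An antisymmetric rank-2 tensor satisfies A_{ij} = -A_{ji}, so diagonal entries are zero.
The independent components are the upper-triangular entries: C(n, 2) = n(n-1)/2.
n = 6
C(6, 2) = 6 * 5 / 2 = 30 / 2 = 15

15


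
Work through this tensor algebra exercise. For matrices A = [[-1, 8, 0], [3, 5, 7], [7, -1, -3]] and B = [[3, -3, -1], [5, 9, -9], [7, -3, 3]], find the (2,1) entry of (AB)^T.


(AB)^T_{ij} = (AB)_{ji} = sum_k A_{jk} B_{ki}.
For i=2, j=1 we need (AB)_{12}:
A_{11} * B_{12} = -1 * -3 = 3
A_{12} * B_{22} = 8 * 9 = 72
A_{13} * B_{32} = 0 * -3 = 0
Sum = 3 + 72 + 0 = 75

75


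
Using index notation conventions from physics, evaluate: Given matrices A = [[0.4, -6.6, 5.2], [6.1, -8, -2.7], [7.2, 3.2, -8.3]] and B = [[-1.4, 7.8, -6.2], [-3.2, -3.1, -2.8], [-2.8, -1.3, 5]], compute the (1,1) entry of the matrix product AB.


(AB)_{ij} = sum_k A_{ik} B_{kj}.
For i=1, j=1:
A_{11} * B_{11} = 0.4 * -1.4 = -0.56
A_{12} * B_{21} = -6.6 * -3.2 = 21.12
A_{13} * B_{31} = 5.2 * -2.8 = -14.56
Sum = -0.56 + 21.12 + -14.56 = 6

6


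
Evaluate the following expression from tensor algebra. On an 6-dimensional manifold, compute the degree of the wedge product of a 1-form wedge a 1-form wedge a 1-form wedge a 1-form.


The degree of a wedge product is the sum of the degrees of the individual forms.
Degrees: 1, 1, 1, 1
Total degree = 1 + 1 + 1 + 1 = 4

4


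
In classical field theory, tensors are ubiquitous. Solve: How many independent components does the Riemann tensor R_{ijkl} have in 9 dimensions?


The Riemann tensor in d dimensions has d^2(d^2 - 1)/12 independent components.
d = 9, so d^2 = 81
d^2 - 1 = 80
d^2(d^2 - 1) = 81 * 80 = 6480
Divide by 12: 6480 / 12 = 540

540


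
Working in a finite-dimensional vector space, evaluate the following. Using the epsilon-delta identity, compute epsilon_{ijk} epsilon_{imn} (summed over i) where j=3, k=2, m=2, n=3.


Using the identity: epsilon_{ijk} epsilon_{imn} = delta_{jm} delta_{kn} - delta_{jn} delta_{km}.
delta_{32} = 0
delta_{23} = 0
delta_{33} = 1
delta_{22} = 1
Result = 0 * 0 - 1 * 1 = 0 - 1 = -1

-1


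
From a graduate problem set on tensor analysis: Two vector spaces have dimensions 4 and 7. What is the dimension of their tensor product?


The dimension of a tensor product is the product of dimensions.
dim(V) = 4, dim(W) = 7
dim(V (x) W) = 4 * 7 = 28

28


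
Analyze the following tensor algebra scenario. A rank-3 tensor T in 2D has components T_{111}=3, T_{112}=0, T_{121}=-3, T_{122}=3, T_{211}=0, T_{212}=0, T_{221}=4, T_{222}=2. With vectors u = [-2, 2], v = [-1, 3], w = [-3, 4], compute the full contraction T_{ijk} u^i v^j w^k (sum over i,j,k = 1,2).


S = sum over i,j,k of T_{ijk} u_i v_j w_k. Expanding all 8 terms:
T_{111}*u_1*v_1*w_1 = 3*-2*-1*-3 = -18  (running total: -18)
T_{112}*u_1*v_1*w_2 = 0*-2*-1*4 = 0  (running total: -18)
T_{121}*u_1*v_2*w_1 = -3*-2*3*-3 = -54  (running total: -72)
T_{122}*u_1*v_2*w_2 = 3*-2*3*4 = -72  (running total: -144)
T_{211}*u_2*v_1*w_1 = 0*2*-1*-3 = 0  (running total: -144)
T_{212}*u_2*v_1*w_2 = 0*2*-1*4 = 0  (running total: -144)
T_{221}*u_2*v_2*w_1 = 4*2*3*-3 = -72  (running total: -216)
T_{222}*u_2*v_2*w_2 = 2*2*3*4 = 48  (running total: -168)
S = -168

-168


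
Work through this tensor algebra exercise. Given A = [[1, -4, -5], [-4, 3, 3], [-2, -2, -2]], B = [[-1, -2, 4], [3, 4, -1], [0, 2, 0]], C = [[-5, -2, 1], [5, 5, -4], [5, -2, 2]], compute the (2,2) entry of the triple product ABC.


(ABC)_{22} = sum_m (AB)_{2m} C_{m2}. First compute row 2 of AB.
(AB)_{21} = -4*-1 + 3*3 + 3*0 = 13
(AB)_{22} = -4*-2 + 3*4 + 3*2 = 26
(AB)_{23} = -4*4 + 3*-1 + 3*0 = -19
Now contract with column 2 of C:
(AB)_{21} * C_{12} = 13 * -2 = -26
(AB)_{22} * C_{22} = 26 * 5 = 130
(AB)_{23} * C_{32} = -19 * -2 = 38
(ABC)_{22} = -26 + 130 + 38 = 142

142


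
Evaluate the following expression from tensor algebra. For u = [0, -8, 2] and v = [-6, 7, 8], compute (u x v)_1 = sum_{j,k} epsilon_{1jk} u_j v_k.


(u x v)_1 = sum_{j,k} epsilon_{1jk} u_j v_k. Only permutations of (1,2,3) contribute; the two non-zero terms are:
eps_{123} u_2 v_3 = 1 * -8 * 8 = -64
eps_{132} u_3 v_2 = -1 * 2 * 7 = -14
(u x v)_1 = -78

-78


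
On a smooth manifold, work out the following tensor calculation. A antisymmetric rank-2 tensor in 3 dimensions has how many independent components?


A antisymmetric rank-2 tensor in d dimensions has d(d-1)/2 independent components.
d = 3
d(d-1)/2 = 3 * 2 / 2 = 6 / 2 = 3

3


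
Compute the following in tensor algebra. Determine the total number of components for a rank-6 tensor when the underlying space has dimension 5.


The number of components of a rank-r tensor in d dimensions is d^r.
Here d = 5 and r = 6.
5^6 = 15625

15625


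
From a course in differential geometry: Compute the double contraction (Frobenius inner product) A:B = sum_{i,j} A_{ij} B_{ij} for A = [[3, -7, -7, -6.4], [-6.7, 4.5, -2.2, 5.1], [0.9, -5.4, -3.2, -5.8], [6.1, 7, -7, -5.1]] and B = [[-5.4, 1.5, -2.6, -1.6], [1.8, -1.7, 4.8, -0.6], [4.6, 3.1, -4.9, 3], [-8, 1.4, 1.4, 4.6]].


A:B = sum over all i,j of A_{ij} * B_{ij}.
Row 1: 3*-5.4=-16.2, -7*1.5=-10.5, -7*-2.6=18.2, -6.4*-1.6=10.24 => row sum = 1.74
Row 2: -6.7*1.8=-12.06, 4.5*-1.7=-7.65, -2.2*4.8=-10.56, 5.1*-0.6=-3.06 => row sum = -33.33
Row 3: 0.9*4.6=4.14, -5.4*3.1=-16.74, -3.2*-4.9=15.68, -5.8*3=-17.4 => row sum = -14.32
Row 4: 6.1*-8=-48.8, 7*1.4=9.8, -7*1.4=-9.8, -5.1*4.6=-23.46 => row sum = -72.26
Total = 1.74 + -33.33 + -14.32 + -72.26 = -118.17

-118.17


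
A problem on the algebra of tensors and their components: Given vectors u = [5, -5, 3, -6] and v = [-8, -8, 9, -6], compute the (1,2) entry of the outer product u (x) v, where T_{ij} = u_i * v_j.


The outer product entry T_{ij} = u_i * v_j.
We need i=1, j=2.
u_1 = 5, v_2 = -8
T_{1,2} = 5 * -8 = -40

-40


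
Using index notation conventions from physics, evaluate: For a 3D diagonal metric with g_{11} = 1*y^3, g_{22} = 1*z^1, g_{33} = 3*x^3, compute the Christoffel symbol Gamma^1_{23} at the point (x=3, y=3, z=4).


For a diagonal metric, Gamma^k_{ij} = (1/2) g^{kk} (dg_{ik}/dx_j + dg_{jk}/dx_i - dg_{ij}/dx_k).
The metric is diagonal, so g_{ab} = 0 for a != b.
At the given point: g_{11} = 27, g_{22} = 4, g_{33} = 81
g^{11} = 1/27
dg_{21}/dx_3 = 0 (off-diagonal)
dg_{31}/dx_2 = 0 (off-diagonal)
dg_{23}/dx_1 = 0 (off-diagonal)
Numerator = 0 + 0 - 0 = 0
Gamma^1_{23} = 0 / (2 * 27) = 0

0


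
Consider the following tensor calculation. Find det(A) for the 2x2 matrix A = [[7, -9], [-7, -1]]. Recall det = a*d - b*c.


For a 2x2 matrix [[a, b], [c, d]], det = a*d - b*c.
a = 7, b = -9, c = -7, d = -1
a*d = 7 * -1 = -7
b*c = -9 * -7 = 63
det = -7 - 63 = -70

-70


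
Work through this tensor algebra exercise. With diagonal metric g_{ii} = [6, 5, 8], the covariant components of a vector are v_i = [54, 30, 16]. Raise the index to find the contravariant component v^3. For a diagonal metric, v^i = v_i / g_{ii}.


To raise an index with a diagonal metric: v^i = v_i / g_{ii}.
For index 3: v_3 = 16, g_{33} = 8
v^3 = 16 / 8 = 2

2


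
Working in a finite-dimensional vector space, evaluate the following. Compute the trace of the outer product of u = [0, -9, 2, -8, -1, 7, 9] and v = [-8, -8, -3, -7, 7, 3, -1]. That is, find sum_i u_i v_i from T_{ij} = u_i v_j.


The outer product gives T_{ij} = u_i v_j.
The trace (contraction) is Tr(T) = sum_i T_{ii} = sum_i u_i v_i.
Diagonal entries:
T_{11} = u_1 * v_1 = 0 * -8 = 0
T_{22} = u_2 * v_2 = -9 * -8 = 72
T_{33} = u_3 * v_3 = 2 * -3 = -6
T_{44} = u_4 * v_4 = -8 * -7 = 56
T_{55} = u_5 * v_5 = -1 * 7 = -7
T_{66} = u_6 * v_6 = 7 * 3 = 21
T_{77} = u_7 * v_7 = 9 * -1 = -9
Tr(T) = 0 + 72 + -6 + 56 + -7 + 21 + -9 = 127

127


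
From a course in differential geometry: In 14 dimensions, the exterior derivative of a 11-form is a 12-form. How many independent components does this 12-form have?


The exterior derivative of a p-form is a (p+1)-form.
Its number of independent components is C(n, p+1).
n = 14, p+1 = 12
C(14, 12) = 91

91


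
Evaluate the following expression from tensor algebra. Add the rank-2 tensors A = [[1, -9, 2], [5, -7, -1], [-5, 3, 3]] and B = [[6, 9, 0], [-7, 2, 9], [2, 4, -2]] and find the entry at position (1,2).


Tensor addition is component-wise: (A + B)_{ij} = A_{ij} + B_{ij}.
A_{12} = -9
B_{12} = 9
(A + B)_{12} = -9 + 9 = 0

0


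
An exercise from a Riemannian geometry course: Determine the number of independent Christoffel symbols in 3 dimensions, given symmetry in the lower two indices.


Christoffel symbols Gamma^k_{ij} are symmetric in i,j, so there are d * d(d+1)/2 independent symbols.
d = 3
d(d+1)/2 = 3 * 4 / 2 = 6
Total = 3 * 6 = 18

18


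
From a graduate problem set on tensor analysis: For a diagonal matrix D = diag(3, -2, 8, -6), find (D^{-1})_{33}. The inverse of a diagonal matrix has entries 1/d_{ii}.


For a diagonal matrix, the inverse has entries (D^{-1})_{ii} = 1/d_{ii}.
The diagonal entries are: d_{11} = 3, d_{22} = -2, d_{33} = 8, d_{44} = -6
We need (D^{-1})_{33} = 1/d_{33} = 1/8 = 1/8

1/8


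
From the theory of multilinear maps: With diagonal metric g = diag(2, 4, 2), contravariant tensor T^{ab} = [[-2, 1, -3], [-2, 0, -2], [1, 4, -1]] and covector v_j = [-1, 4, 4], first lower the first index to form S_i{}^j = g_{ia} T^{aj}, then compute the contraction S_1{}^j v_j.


Step 1: lower the first index. For a diagonal metric, g_{ia} T^{aj} = g_{ii} T^{ij} (no sum on i).
g_{11} = 2
S_1{}^1 = 2 * T^{11} = 2 * -2 = -4
S_1{}^2 = 2 * T^{12} = 2 * 1 = 2
S_1{}^3 = 2 * T^{13} = 2 * -3 = -6
Step 2: contract S_1{}^j with v_j.
S_1{}^1 * v_1 = -4 * -1 = 4
S_1{}^2 * v_2 = 2 * 4 = 8
S_1{}^3 * v_3 = -6 * 4 = -24
Result = 4 + 8 + -24 = -12

-12


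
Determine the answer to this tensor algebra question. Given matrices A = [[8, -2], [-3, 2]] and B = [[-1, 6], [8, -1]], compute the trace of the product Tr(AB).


Tr(AB) = sum_i (AB)_{ii} where (AB)_{ii} = sum_k A_{ik} B_{ki}.
(AB)_{11} = 8*-1 + -2*8 = -24
(AB)_{22} = -3*6 + 2*-1 = -20
Tr(AB) = -24 + -20 = -44

-44


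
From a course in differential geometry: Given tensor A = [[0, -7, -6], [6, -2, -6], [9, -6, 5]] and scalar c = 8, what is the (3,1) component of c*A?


Scalar multiplication: (cA)_{ij} = c * A_{ij}.
c = 8
A_{31} = 9
(cA)_{31} = 8 * 9 = 72

72


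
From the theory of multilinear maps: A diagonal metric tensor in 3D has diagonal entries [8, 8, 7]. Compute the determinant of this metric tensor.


For a diagonal metric, the determinant is the product of diagonal entries.
Diagonal entries: 8, 8, 7
det(g) = 8 * 8 * 7 = 448

448


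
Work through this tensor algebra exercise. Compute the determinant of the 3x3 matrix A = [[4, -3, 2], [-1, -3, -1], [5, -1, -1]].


Expanding along the first row, det(A) = a11*M_11 - a12*M_12 + a13*M_13, where M_1j is the (1,j) minor.
Minor M_11 = -3*-1 - -1*-1 = 2
Minor M_12 = -1*-1 - -1*5 = 6
Minor M_13 = -1*-1 - -3*5 = 16
det = 4*(2) - -3*(6) + 2*(16)
    = 8 - -18 + 32
    = 58

58


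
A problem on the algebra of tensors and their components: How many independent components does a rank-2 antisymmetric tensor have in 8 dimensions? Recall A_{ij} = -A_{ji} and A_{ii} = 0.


An antisymmetric rank-2 tensor satisfies A_{ij} = -A_{ji}, so diagonal entries are zero.
The independent components are the upper-triangular entries: C(n, 2) = n(n-1)/2.
n = 8
C(8, 2) = 8 * 7 / 2 = 56 / 2 = 28

28


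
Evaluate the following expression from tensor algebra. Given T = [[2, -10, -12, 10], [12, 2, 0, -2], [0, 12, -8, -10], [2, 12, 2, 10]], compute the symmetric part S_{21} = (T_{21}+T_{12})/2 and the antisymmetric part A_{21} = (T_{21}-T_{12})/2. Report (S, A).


T_{21} = 12
T_{12} = -10
S_{21} = (12 + -10)/2 = 2/2 = 1
A_{21} = (12 - -10)/2 = 22/2 = 11
Check: S + A = 1 + 11 = 12 = T_{21}.

(1, 11)


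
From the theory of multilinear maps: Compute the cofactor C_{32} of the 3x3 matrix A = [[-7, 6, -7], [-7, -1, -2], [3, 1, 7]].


To find cofactor C_{32}, delete row 3 and column 2.
The resulting 2x2 submatrix is: [[-7, -7], [-7, -2]]
Minor M_{32} = -7*-2 - -7*-7
  = 14 - 49 = -35
Sign = (-1)^(3+2) = (-1)^5 = -1
Cofactor C_{32} = -1 * -35 = 35

35


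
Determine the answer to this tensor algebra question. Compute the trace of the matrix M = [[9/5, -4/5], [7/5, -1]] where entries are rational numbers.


The trace is the sum of diagonal entries.
Diagonal: M[1,1] = 9/5, M[2,2] = -1
Tr(M) = 9/5 + -1
Computing step by step:
After adding M[1,1]: 9/5
After adding M[2,2]: 4/5
Tr(M) = 4/5

4/5


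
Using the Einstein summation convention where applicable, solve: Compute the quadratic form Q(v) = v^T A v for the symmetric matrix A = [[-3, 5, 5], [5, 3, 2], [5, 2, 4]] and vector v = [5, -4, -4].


First compute Av:
(Av)_1 = -3*5 + 5*-4 + 5*-4 = -55
(Av)_2 = 5*5 + 3*-4 + 2*-4 = 5
(Av)_3 = 5*5 + 2*-4 + 4*-4 = 1
Av = [-55, 5, 1]
Then v^T (Av) = 5*-55 + -4*5 + -4*1
= -275 + -20 + -4 = -299

-299


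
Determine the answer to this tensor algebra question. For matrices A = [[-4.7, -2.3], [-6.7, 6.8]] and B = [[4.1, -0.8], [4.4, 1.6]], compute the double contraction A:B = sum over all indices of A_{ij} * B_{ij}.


A:B = sum over all i,j of A_{ij} * B_{ij}.
Row 1: -4.7*4.1=-19.27, -2.3*-0.8=1.84 => row sum = -17.43
Row 2: -6.7*4.4=-29.48, 6.8*1.6=10.88 => row sum = -18.6
Total = -17.43 + -18.6 = -36.03

-36.03


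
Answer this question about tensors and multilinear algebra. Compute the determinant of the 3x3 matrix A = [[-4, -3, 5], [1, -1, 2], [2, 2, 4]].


Expanding along the first row, det(A) = a11*M_11 - a12*M_12 + a13*M_13, where M_1j is the (1,j) minor.
Minor M_11 = -1*4 - 2*2 = -8
Minor M_12 = 1*4 - 2*2 = 0
Minor M_13 = 1*2 - -1*2 = 4
det = -4*(-8) - -3*(0) + 5*(4)
    = 32 - 0 + 20
    = 52

52


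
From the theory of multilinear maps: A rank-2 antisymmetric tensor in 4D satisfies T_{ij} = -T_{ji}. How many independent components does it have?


An antisymmetric rank-2 tensor satisfies A_{ij} = -A_{ji}, so diagonal entries are zero.
The independent components are the upper-triangular entries: C(n, 2) = n(n-1)/2.
n = 4
C(4, 2) = 4 * 3 / 2 = 12 / 2 = 6

6


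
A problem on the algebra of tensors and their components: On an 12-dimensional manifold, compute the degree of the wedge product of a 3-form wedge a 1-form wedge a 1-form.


The degree of a wedge product is the sum of the degrees of the individual forms.
Degrees: 3, 1, 1
Total degree = 3 + 1 + 1 = 5

5


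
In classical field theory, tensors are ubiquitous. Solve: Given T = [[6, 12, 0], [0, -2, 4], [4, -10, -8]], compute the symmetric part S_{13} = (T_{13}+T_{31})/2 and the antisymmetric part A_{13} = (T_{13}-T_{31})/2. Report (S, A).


T_{13} = 0
T_{31} = 4
S_{13} = (0 + 4)/2 = 4/2 = 2
A_{13} = (0 - 4)/2 = -4/2 = -2
Check: S + A = 2 + -2 = 0 = T_{13}.

(2, -2)


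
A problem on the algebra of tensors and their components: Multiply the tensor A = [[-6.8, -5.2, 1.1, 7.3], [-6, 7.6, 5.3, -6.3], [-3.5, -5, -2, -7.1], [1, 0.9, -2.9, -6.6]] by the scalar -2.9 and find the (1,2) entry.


Scalar multiplication: (cA)_{ij} = c * A_{ij}.
c = -2.9
A_{12} = -5.2
(cA)_{12} = -2.9 * -5.2 = 15.08

15.08


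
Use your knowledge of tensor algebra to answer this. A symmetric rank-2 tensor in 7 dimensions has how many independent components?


A symmetric rank-2 tensor in d dimensions has d(d+1)/2 independent components.
d = 7
d(d+1)/2 = 7 * 8 / 2 = 56 / 2 = 28

28


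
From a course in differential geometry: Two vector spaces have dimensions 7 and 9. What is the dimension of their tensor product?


The dimension of a tensor product is the product of dimensions.
dim(V) = 7, dim(W) = 9
dim(V (x) W) = 7 * 9 = 63

63


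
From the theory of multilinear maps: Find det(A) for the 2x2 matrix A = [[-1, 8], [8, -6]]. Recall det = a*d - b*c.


For a 2x2 matrix [[a, b], [c, d]], det = a*d - b*c.
a = -1, b = 8, c = 8, d = -6
a*d = -1 * -6 = 6
b*c = 8 * 8 = 64
det = 6 - 64 = -58

-58


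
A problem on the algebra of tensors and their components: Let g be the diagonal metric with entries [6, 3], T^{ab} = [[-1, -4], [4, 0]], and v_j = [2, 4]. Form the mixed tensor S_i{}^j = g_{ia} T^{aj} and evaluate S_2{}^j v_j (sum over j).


Step 1: lower the first index. For a diagonal metric, g_{ia} T^{aj} = g_{ii} T^{ij} (no sum on i).
g_{22} = 3
S_2{}^1 = 3 * T^{21} = 3 * 4 = 12
S_2{}^2 = 3 * T^{22} = 3 * 0 = 0
Step 2: contract S_2{}^j with v_j.
S_2{}^1 * v_1 = 12 * 2 = 24
S_2{}^2 * v_2 = 0 * 4 = 0
Result = 24 + 0 = 24

24


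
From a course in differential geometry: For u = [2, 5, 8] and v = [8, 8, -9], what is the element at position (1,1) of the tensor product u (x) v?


The outer product entry T_{ij} = u_i * v_j.
We need i=1, j=1.
u_1 = 2, v_1 = 8
T_{1,1} = 2 * 8 = 16

16


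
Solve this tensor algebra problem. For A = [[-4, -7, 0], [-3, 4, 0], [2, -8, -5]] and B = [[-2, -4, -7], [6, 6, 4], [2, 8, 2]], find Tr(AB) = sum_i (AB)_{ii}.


Tr(AB) = sum_i (AB)_{ii} where (AB)_{ii} = sum_k A_{ik} B_{ki}.
(AB)_{11} = -4*-2 + -7*6 + 0*2 = -34
(AB)_{22} = -3*-4 + 4*6 + 0*8 = 36
(AB)_{33} = 2*-7 + -8*4 + -5*2 = -56
Tr(AB) = -34 + 36 + -56 = -54

-54


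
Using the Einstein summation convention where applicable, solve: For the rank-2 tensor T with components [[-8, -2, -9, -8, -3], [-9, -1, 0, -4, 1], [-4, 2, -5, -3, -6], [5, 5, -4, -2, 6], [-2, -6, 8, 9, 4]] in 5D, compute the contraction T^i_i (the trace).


The contraction (trace) of a rank-2 tensor is the sum of its diagonal elements.
Diagonal entries: A[1,1] = -8, A[2,2] = -1, A[3,3] = -5, A[4,4] = -2, A[5,5] = 4
Tr(A) = -8 + -1 + -5 + -2 + 4 = -12

-12


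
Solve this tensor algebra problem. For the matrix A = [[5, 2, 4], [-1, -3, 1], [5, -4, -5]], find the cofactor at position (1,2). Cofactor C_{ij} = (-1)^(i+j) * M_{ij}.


To find cofactor C_{12}, delete row 1 and column 2.
The resulting 2x2 submatrix is: [[-1, 1], [5, -5]]
Minor M_{12} = -1*-5 - 1*5
  = 5 - 5 = 0
Sign = (-1)^(1+2) = (-1)^3 = -1
Cofactor C_{12} = -1 * 0 = 0

0


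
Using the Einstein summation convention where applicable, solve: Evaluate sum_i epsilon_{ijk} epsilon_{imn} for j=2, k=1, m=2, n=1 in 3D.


Using the identity: epsilon_{ijk} epsilon_{imn} = delta_{jm} delta_{kn} - delta_{jn} delta_{km}.
delta_{22} = 1
delta_{11} = 1
delta_{21} = 0
delta_{12} = 0
Result = 1 * 1 - 0 * 0 = 1 - 0 = 1

1


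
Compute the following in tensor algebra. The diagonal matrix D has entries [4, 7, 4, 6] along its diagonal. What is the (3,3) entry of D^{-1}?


For a diagonal matrix, the inverse has entries (D^{-1})_{ii} = 1/d_{ii}.
The diagonal entries are: d_{11} = 4, d_{22} = 7, d_{33} = 4, d_{44} = 6
We need (D^{-1})_{33} = 1/d_{33} = 1/4 = 1/4

1/4


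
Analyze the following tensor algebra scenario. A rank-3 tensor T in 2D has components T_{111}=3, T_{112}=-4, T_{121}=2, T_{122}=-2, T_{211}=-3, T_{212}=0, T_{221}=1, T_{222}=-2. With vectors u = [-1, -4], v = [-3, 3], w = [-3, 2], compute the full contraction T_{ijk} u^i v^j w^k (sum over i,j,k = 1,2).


S = sum over i,j,k of T_{ijk} u_i v_j w_k. Expanding all 8 terms:
T_{111}*u_1*v_1*w_1 = 3*-1*-3*-3 = -27  (running total: -27)
T_{112}*u_1*v_1*w_2 = -4*-1*-3*2 = -24  (running total: -51)
T_{121}*u_1*v_2*w_1 = 2*-1*3*-3 = 18  (running total: -33)
T_{122}*u_1*v_2*w_2 = -2*-1*3*2 = 12  (running total: -21)
T_{211}*u_2*v_1*w_1 = -3*-4*-3*-3 = 108  (running total: 87)
T_{212}*u_2*v_1*w_2 = 0*-4*-3*2 = 0  (running total: 87)
T_{221}*u_2*v_2*w_1 = 1*-4*3*-3 = 36  (running total: 123)
T_{222}*u_2*v_2*w_2 = -2*-4*3*2 = 48  (running total: 171)
S = 171

171


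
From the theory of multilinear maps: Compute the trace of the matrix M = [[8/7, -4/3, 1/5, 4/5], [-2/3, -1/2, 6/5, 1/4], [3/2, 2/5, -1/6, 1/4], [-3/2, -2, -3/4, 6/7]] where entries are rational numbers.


The trace is the sum of diagonal entries.
Diagonal: M[1,1] = 8/7, M[2,2] = -1/2, M[3,3] = -1/6, M[4,4] = 6/7
Tr(M) = 8/7 + -1/2 + -1/6 + 6/7
Computing step by step:
After adding M[1,1]: 8/7
After adding M[2,2]: 9/14
After adding M[3,3]: 10/21
After adding M[4,4]: 4/3
Tr(M) = 4/3

4/3


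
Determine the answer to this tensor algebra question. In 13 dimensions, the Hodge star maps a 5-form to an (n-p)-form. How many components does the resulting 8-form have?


The Hodge dual of a p-form on an n-dimensional manifold is an (n-p)-form.
n = 13, p = 5, so dual degree = 13 - 5 = 8
The number of components is C(n, n-p) = C(13, 8) = 1287

1287


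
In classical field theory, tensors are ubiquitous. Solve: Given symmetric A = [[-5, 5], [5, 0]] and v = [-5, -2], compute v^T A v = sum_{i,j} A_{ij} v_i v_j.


First compute Av:
(Av)_1 = -5*-5 + 5*-2 = 15
(Av)_2 = 5*-5 + 0*-2 = -25
Av = [15, -25]
Then v^T (Av) = -5*15 + -2*-25
= -75 + 50 = -25

-25


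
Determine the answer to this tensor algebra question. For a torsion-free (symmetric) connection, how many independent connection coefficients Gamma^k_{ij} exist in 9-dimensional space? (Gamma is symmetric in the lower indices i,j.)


Christoffel symbols Gamma^k_{ij} are symmetric in i,j, so there are d * d(d+1)/2 independent symbols.
d = 9
d(d+1)/2 = 9 * 10 / 2 = 45
Total = 9 * 45 = 405

405


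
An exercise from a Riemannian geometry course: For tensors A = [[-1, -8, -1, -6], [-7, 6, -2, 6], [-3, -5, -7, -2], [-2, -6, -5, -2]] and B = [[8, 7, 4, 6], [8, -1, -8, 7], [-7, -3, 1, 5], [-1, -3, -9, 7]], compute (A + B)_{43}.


Tensor addition is component-wise: (A + B)_{ij} = A_{ij} + B_{ij}.
A_{43} = -5
B_{43} = -9
(A + B)_{43} = -5 + -9 = -14

-14


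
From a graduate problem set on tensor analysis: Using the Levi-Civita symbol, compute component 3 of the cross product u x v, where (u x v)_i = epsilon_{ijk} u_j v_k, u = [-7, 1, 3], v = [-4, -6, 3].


(u x v)_3 = sum_{j,k} epsilon_{3jk} u_j v_k. Only permutations of (1,2,3) contribute; the two non-zero terms are:
eps_{312} u_1 v_2 = 1 * -7 * -6 = 42
eps_{321} u_2 v_1 = -1 * 1 * -4 = 4
(u x v)_3 = 46

46


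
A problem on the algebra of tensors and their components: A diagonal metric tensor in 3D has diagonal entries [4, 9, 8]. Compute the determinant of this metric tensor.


For a diagonal metric, the determinant is the product of diagonal entries.
Diagonal entries: 4, 9, 8
det(g) = 4 * 9 * 8 = 288

288


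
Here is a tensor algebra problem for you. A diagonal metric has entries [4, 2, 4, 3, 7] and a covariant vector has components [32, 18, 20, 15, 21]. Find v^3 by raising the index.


To raise an index with a diagonal metric: v^i = v_i / g_{ii}.
For index 3: v_3 = 20, g_{33} = 4
v^3 = 20 / 4 = 5

5


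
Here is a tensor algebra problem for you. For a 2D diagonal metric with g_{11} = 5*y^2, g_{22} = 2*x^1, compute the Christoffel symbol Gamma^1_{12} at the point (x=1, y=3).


For a diagonal metric, Gamma^k_{ij} = (1/2) g^{kk} (dg_{ik}/dx_j + dg_{jk}/dx_i - dg_{ij}/dx_k).
The metric is diagonal, so g_{ab} = 0 for a != b.
At the given point: g_{11} = 45, g_{22} = 2
g^{11} = 1/45
dg_{11}/dx_2 = dg_{11}/dx_2 = 30
dg_{21}/dx_1 = 0 (off-diagonal)
dg_{12}/dx_1 = 0 (off-diagonal)
Numerator = 30 + 0 - 0 = 30
Gamma^1_{12} = 30 / (2 * 45) = 1/3

1/3


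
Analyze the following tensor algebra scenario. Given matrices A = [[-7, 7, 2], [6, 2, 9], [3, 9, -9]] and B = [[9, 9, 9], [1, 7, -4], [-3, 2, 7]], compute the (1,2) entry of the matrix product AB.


(AB)_{ij} = sum_k A_{ik} B_{kj}.
For i=1, j=2:
A_{11} * B_{12} = -7 * 9 = -63
A_{12} * B_{22} = 7 * 7 = 49
A_{13} * B_{32} = 2 * 2 = 4
Sum = -63 + 49 + 4 = -10

-10


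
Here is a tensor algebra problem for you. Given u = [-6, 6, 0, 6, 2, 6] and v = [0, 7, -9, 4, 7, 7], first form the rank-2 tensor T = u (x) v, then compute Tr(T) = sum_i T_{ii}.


The outer product gives T_{ij} = u_i v_j.
The trace (contraction) is Tr(T) = sum_i T_{ii} = sum_i u_i v_i.
Diagonal entries:
T_{11} = u_1 * v_1 = -6 * 0 = 0
T_{22} = u_2 * v_2 = 6 * 7 = 42
T_{33} = u_3 * v_3 = 0 * -9 = 0
T_{44} = u_4 * v_4 = 6 * 4 = 24
T_{55} = u_5 * v_5 = 2 * 7 = 14
T_{66} = u_6 * v_6 = 6 * 7 = 42
Tr(T) = 0 + 42 + 0 + 24 + 14 + 42 = 122

122


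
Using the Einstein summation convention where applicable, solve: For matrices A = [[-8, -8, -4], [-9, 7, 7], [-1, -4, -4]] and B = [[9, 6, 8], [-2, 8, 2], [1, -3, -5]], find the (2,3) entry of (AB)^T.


(AB)^T_{ij} = (AB)_{ji} = sum_k A_{jk} B_{ki}.
For i=2, j=3 we need (AB)_{32}:
A_{31} * B_{12} = -1 * 6 = -6
A_{32} * B_{22} = -4 * 8 = -32
A_{33} * B_{32} = -4 * -3 = 12
Sum = -6 + -32 + 12 = -26

-26


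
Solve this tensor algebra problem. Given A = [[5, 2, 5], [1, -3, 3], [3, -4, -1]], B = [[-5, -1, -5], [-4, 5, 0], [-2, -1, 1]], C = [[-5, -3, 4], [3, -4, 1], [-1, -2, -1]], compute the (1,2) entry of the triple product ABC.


(ABC)_{12} = sum_m (AB)_{1m} C_{m2}. First compute row 1 of AB.
(AB)_{11} = 5*-5 + 2*-4 + 5*-2 = -43
(AB)_{12} = 5*-1 + 2*5 + 5*-1 = 0
(AB)_{13} = 5*-5 + 2*0 + 5*1 = -20
Now contract with column 2 of C:
(AB)_{11} * C_{12} = -43 * -3 = 129
(AB)_{12} * C_{22} = 0 * -4 = 0
(AB)_{13} * C_{32} = -20 * -2 = 40
(ABC)_{12} = 129 + 0 + 40 = 169

169


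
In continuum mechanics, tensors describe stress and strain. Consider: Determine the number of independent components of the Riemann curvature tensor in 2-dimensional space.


The Riemann tensor in d dimensions has d^2(d^2 - 1)/12 independent components.
d = 2, so d^2 = 4
d^2 - 1 = 3
d^2(d^2 - 1) = 4 * 3 = 12
Divide by 12: 12 / 12 = 1

1


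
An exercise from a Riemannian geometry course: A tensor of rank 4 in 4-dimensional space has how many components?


The number of components of a rank-r tensor in d dimensions is d^r.
Here d = 4 and r = 4.
4^4 = 256

256


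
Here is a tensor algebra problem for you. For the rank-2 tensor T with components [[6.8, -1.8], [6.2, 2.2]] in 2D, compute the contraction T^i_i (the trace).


The contraction (trace) of a rank-2 tensor is the sum of its diagonal elements.
Diagonal entries: A[1,1] = 6.8, A[2,2] = 2.2
Tr(A) = 6.8 + 2.2 = 9

9


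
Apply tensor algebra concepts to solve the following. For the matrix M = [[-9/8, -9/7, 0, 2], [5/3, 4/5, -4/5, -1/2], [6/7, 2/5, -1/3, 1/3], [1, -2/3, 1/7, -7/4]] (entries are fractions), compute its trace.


The trace is the sum of diagonal entries.
Diagonal: M[1,1] = -9/8, M[2,2] = 4/5, M[3,3] = -1/3, M[4,4] = -7/4
Tr(M) = -9/8 + 4/5 + -1/3 + -7/4
Computing step by step:
After adding M[1,1]: -9/8
After adding M[2,2]: -13/40
After adding M[3,3]: -79/120
After adding M[4,4]: -289/120
Tr(M) = -289/120

-289/120


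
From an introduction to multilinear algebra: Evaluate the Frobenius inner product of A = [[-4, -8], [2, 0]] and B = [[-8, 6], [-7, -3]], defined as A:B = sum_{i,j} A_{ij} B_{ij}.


A:B = sum over all i,j of A_{ij} * B_{ij}.
Row 1: -4*-8=32, -8*6=-48 => row sum = -16
Row 2: 2*-7=-14, 0*-3=0 => row sum = -14
Total = -16 + -14 = -30

-30


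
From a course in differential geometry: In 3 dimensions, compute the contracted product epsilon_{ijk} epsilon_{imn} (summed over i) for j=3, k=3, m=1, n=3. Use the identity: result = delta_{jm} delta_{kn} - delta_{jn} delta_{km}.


Using the identity: epsilon_{ijk} epsilon_{imn} = delta_{jm} delta_{kn} - delta_{jn} delta_{km}.
delta_{31} = 0
delta_{33} = 1
delta_{33} = 1
delta_{31} = 0
Result = 0 * 1 - 1 * 0 = 0 - 0 = 0

0


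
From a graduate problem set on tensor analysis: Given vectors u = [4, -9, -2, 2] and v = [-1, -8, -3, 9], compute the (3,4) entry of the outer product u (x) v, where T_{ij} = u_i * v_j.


The outer product entry T_{ij} = u_i * v_j.
We need i=3, j=4.
u_3 = -2, v_4 = 9
T_{3,4} = -2 * 9 = -18

-18


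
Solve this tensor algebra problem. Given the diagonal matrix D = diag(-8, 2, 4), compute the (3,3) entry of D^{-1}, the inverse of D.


For a diagonal matrix, the inverse has entries (D^{-1})_{ii} = 1/d_{ii}.
The diagonal entries are: d_{11} = -8, d_{22} = 2, d_{33} = 4
We need (D^{-1})_{33} = 1/d_{33} = 1/4 = 1/4

1/4


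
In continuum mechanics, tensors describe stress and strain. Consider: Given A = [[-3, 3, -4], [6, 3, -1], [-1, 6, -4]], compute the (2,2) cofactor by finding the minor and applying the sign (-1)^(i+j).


To find cofactor C_{22}, delete row 2 and column 2.
The resulting 2x2 submatrix is: [[-3, -4], [-1, -4]]
Minor M_{22} = -3*-4 - -4*-1
  = 12 - 4 = 8
Sign = (-1)^(2+2) = (-1)^4 = 1
Cofactor C_{22} = 1 * 8 = 8

8


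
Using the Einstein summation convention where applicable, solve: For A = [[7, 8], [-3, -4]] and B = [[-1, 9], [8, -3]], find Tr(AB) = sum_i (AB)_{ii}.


Tr(AB) = sum_i (AB)_{ii} where (AB)_{ii} = sum_k A_{ik} B_{ki}.
(AB)_{11} = 7*-1 + 8*8 = 57
(AB)_{22} = -3*9 + -4*-3 = -15
Tr(AB) = 57 + -15 = 42

42


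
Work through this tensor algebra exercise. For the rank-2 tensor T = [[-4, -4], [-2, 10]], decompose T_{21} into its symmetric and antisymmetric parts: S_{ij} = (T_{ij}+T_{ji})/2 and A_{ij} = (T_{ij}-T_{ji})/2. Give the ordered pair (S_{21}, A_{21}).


T_{21} = -2
T_{12} = -4
S_{21} = (-2 + -4)/2 = -6/2 = -3
A_{21} = (-2 - -4)/2 = 2/2 = 1
Check: S + A = -3 + 1 = -2 = T_{21}.

(-3, 1)


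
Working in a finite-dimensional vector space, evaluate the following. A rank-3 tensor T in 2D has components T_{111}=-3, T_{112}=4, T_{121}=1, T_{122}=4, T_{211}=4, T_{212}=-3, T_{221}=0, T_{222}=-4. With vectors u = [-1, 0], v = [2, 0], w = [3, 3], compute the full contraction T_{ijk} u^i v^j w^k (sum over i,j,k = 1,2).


S = sum over i,j,k of T_{ijk} u_i v_j w_k. Expanding all 8 terms:
T_{111}*u_1*v_1*w_1 = -3*-1*2*3 = 18  (running total: 18)
T_{112}*u_1*v_1*w_2 = 4*-1*2*3 = -24  (running total: -6)
T_{121}*u_1*v_2*w_1 = 1*-1*0*3 = 0  (running total: -6)
T_{122}*u_1*v_2*w_2 = 4*-1*0*3 = 0  (running total: -6)
T_{211}*u_2*v_1*w_1 = 4*0*2*3 = 0  (running total: -6)
T_{212}*u_2*v_1*w_2 = -3*0*2*3 = 0  (running total: -6)
T_{221}*u_2*v_2*w_1 = 0*0*0*3 = 0  (running total: -6)
T_{222}*u_2*v_2*w_2 = -4*0*0*3 = 0  (running total: -6)
S = -6

-6
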